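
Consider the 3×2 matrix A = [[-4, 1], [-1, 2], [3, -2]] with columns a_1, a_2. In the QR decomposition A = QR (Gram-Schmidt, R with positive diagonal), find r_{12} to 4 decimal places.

a_1 = (-4, -1, 3); ‖a_1‖ = 5.0990, so q_1 = (-0.7845, -0.1961, 0.5883).
r_{12} = q_1·a_2 = -2.3534.

r_{12} = -2.3534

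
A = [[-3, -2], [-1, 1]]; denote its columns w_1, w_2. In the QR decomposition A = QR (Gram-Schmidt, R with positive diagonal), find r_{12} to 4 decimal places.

w_1 = (-3, -1); ‖w_1‖ = 3.1623, so q_1 = (-0.9487, -0.3162).
r_{12} = q_1·w_2 = 1.5811.

r_{12} = 1.5811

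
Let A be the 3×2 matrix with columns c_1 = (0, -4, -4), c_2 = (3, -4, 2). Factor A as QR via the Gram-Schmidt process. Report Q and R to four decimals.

Q = [[0.0000, 0.5774], [-0.7071, -0.5774], [-0.7071, 0.5774]], R = [[5.6569, 1.4142], [0.0000, 5.1962]]

c_1 = (0, -4, -4); ‖c_1‖ = 5.6569, so e_1 = (0.0000, -0.7071, -0.7071).
e_1·c_2 = 0.0000·3 + (-0.7071)·(-4) + (-0.7071)·2 = 1.4142.
u_2 = c_2 − 1.4142·e_1 = (3.0000, -3.0000, 3.0000).
‖u_2‖ = 5.1962, so e_2 = (0.5774, -0.5774, 0.5774).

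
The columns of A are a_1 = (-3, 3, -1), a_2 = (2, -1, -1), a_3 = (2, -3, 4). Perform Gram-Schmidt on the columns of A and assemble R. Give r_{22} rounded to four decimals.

a_1 = (-3, 3, -1); ‖a_1‖ = 4.3589, so q_1 = (-0.6882, 0.6882, -0.2294).
q_1·a_2 = (-0.6882)·2 + 0.6882·(-1) + (-0.2294)·(-1) = -1.8353.
u_2 = a_2 + 1.8353·q_1 = (0.7368, 0.2632, -1.4211).
r_{22} = ‖u_2‖ = 1.6222.

r_{22} = 1.6222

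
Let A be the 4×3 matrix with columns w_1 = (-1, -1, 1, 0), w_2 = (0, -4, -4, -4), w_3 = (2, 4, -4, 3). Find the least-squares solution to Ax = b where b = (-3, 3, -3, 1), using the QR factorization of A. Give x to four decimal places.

x = (2.8462, 0.2051, 1.1538)

w_1 = (-1, -1, 1, 0); ‖w_1‖ = 1.7321, so e_1 = (-0.5774, -0.5774, 0.5774, 0.0000).
e_1·w_2 = (-0.5774)·0 + (-0.5774)·(-4) + 0.5774·(-4) + 0.0000·(-4) = 0.0000.
u_2 = w_2 + 0.0000·e_1 = (0.0000, -4.0000, -4.0000, -4.0000).
‖u_2‖ = 6.9282, so e_2 = (0.0000, -0.5774, -0.5774, -0.5774).
e_1·w_3 = (-0.5774)·2 + (-0.5774)·4 + 0.5774·(-4) + 0.0000·3 = -5.7735; e_2·w_3 = 0.0000·2 + (-0.5774)·4 + (-0.5774)·(-4) + (-0.5774)·3 = -1.7321.
u_3 = w_3 + 5.7735·e_1 + 1.7321·e_2 = (-1.3333, -0.3333, -1.6667, 2.0000).
‖u_3‖ = 2.9439, so e_3 = (-0.4529, -0.1132, -0.5661, 0.6794).
Qᵀb = (-1.7321, -0.5774, 3.3968).
Back-substitute: x_3 = 3.3968/2.9439 = 1.1538.
x_2 = (-0.5774 + 1.7321·1.1538)/6.9282 = 0.2051.
x_1 = (-1.7321 + 0.0000·0.2051 + 5.7735·1.1538)/1.7321 = 2.8462.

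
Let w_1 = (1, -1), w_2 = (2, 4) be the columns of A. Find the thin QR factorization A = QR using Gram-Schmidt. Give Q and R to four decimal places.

Q = [[0.7071, 0.7071], [-0.7071, 0.7071]], R = [[1.4142, -1.4142], [0.0000, 4.2426]]

w_1 = (1, -1); ‖w_1‖ = 1.4142, so q_1 = (0.7071, -0.7071).
q_1·w_2 = 0.7071·2 + (-0.7071)·4 = -1.4142.
u_2 = w_2 + 1.4142·q_1 = (3.0000, 3.0000).
‖u_2‖ = 4.2426, so q_2 = (0.7071, 0.7071).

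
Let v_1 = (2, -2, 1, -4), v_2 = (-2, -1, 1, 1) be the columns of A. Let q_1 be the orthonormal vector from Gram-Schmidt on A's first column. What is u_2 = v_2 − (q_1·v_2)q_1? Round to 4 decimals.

v_1 = (2, -2, 1, -4); ‖v_1‖ = 5.0000, so q_1 = (0.4000, -0.4000, 0.2000, -0.8000).
q_1·v_2 = 0.4000·(-2) + (-0.4000)·(-1) + 0.2000·1 + (-0.8000)·1 = -1.0000.
u_2 = v_2 + 1.0000·q_1 = (-1.6000, -1.4000, 1.2000, 0.2000).

u_2 = (-1.6000, -1.4000, 1.2000, 0.2000)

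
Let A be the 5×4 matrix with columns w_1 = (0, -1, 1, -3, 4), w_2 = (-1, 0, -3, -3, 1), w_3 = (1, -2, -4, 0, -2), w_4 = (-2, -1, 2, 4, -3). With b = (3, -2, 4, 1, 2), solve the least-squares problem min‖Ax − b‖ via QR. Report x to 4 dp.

x = (1.0952, -1.8589, 0.5656, -0.2702)

w_1 = (0, -1, 1, -3, 4); ‖w_1‖ = 5.1962, so e_1 = (0.0000, -0.1925, 0.1925, -0.5774, 0.7698).
e_1·w_2 = 0.0000·(-1) + (-0.1925)·0 + 0.1925·(-3) + (-0.5774)·(-3) + 0.7698·1 = 1.9245.
u_2 = w_2 − 1.9245·e_1 = (-1.0000, 0.3704, -3.3704, -1.8889, -0.4815).
‖u_2‖ = 4.0369, so e_2 = (-0.2477, 0.0917, -0.8349, -0.4679, -0.1193).
e_1·w_3 = 0.0000·1 + (-0.1925)·(-2) + 0.1925·(-4) + (-0.5774)·0 + 0.7698·(-2) = -1.9245; e_2·w_3 = (-0.2477)·1 + 0.0917·(-2) + (-0.8349)·(-4) + (-0.4679)·0 + (-0.1193)·(-2) = 3.1469.
u_3 = w_3 + 1.9245·e_1 − 3.1469·e_2 = (1.7795, -2.6591, -1.0023, 0.3614, -0.1432).
‖u_3‖ = 3.3754, so e_3 = (0.5272, -0.7878, -0.2969, 0.1071, -0.0424).
e_1·w_4 = 0.0000·(-2) + (-0.1925)·(-1) + 0.1925·2 + (-0.5774)·4 + 0.7698·(-3) = -4.0415; e_2·w_4 = (-0.2477)·(-2) + 0.0917·(-1) + (-0.8349)·2 + (-0.4679)·4 + (-0.1193)·(-3) = -2.7799; e_3·w_4 = 0.5272·(-2) + (-0.7878)·(-1) + (-0.2969)·2 + 0.1071·4 + (-0.0424)·(-3) = -0.3050.
u_4 = w_4 + 4.0415·e_1 + 2.7799·e_2 + 0.3050·e_3 = (-2.5278, -1.7630, 0.3662, 0.3986, -0.2334).
‖u_4‖ = 3.1378, so e_4 = (-0.8056, -0.5619, 0.1167, 0.1270, -0.0744).
Qᵀb = (2.1170, -4.9727, 1.9917, -0.8480).
Back-substitute: x_4 = -0.8480/3.1378 = -0.2702.
x_3 = (1.9917 + 0.3050·(-0.2702))/3.3754 = 0.5656.
x_2 = (-4.9727 − 3.1469·0.5656 + 2.7799·(-0.2702))/4.0369 = -1.8589.
x_1 = (2.1170 − 1.9245·(-1.8589) + 1.9245·0.5656 + 4.0415·(-0.2702))/5.1962 = 1.0952.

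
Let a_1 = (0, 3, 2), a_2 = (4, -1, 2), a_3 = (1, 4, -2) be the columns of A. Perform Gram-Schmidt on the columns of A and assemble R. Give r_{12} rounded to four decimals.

a_1 = (0, 3, 2); ‖a_1‖ = 3.6056, so q_1 = (0.0000, 0.8321, 0.5547).
r_{12} = q_1·a_2 = 0.2774.

r_{12} = 0.2774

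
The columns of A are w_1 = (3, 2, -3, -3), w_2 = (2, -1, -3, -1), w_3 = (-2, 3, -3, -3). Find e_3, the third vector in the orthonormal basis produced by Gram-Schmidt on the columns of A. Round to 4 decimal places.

e_1 = w_1/‖w_1‖ = (3, 2, -3, -3)/5.5678 = (0.5388, 0.3592, -0.5388, -0.5388).
r_{12} = e_1·w_2 = 2.8737.
u_2 = w_2 − 2.8737·e_1 = (0.4516, -2.0323, -1.4516, 0.5484).
‖u_2‖ = 2.5965, so e_2 = (0.1739, -0.7827, -0.5591, 0.2112).
r_{13} = e_1·w_3 = 3.2329; r_{23} = e_2·w_3 = -1.6523.
u_3 = w_3 − 3.2329·e_1 + 1.6523·e_2 = (-3.4545, 0.5455, -2.1818, -0.9091).
‖u_3‖ = 4.2212, so e_3 = (-0.8184, 0.1292, -0.5169, -0.2154).

e_3 = (-0.8184, 0.1292, -0.5169, -0.2154)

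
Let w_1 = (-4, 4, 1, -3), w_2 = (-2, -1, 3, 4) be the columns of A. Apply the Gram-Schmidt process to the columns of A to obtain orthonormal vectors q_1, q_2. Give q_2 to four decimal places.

q_2 = (-0.4566, -0.0966, 0.5752, 0.6718)

w_1 = (-4, 4, 1, -3); ‖w_1‖ = 6.4807, so q_1 = (-0.6172, 0.6172, 0.1543, -0.4629).
q_1·w_2 = (-0.6172)·(-2) + 0.6172·(-1) + 0.1543·3 + (-0.4629)·4 = -0.7715.
u_2 = w_2 + 0.7715·q_1 = (-2.4762, -0.5238, 3.1190, 3.6429).
‖u_2‖ = 5.4226, so q_2 = (-0.4566, -0.0966, 0.5752, 0.6718).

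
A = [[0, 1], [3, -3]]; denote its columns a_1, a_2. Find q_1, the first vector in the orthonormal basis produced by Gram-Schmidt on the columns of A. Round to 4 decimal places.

q_1 = (0.0000, 1.0000)

q_1 = a_1/‖a_1‖ = (0, 3)/3.0000 = (0.0000, 1.0000).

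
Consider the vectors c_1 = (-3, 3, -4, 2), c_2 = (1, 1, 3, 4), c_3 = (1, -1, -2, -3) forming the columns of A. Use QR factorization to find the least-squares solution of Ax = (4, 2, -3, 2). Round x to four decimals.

x = (1.0000, 3.0000, 4.0000)

c_1 = (-3, 3, -4, 2); ‖c_1‖ = 6.1644, so e_1 = (-0.4867, 0.4867, -0.6489, 0.3244).
e_1·c_2 = (-0.4867)·1 + 0.4867·1 + (-0.6489)·3 + 0.3244·4 = -0.6489.
u_2 = c_2 + 0.6489·e_1 = (0.6842, 1.3158, 2.5789, 4.2105).
‖u_2‖ = 5.1555, so e_2 = (0.1327, 0.2552, 0.5002, 0.8167).
e_1·c_3 = (-0.4867)·1 + 0.4867·(-1) + (-0.6489)·(-2) + 0.3244·(-3) = -0.6489; e_2·c_3 = 0.1327·1 + 0.2552·(-1) + 0.5002·(-2) + 0.8167·(-3) = -3.5731.
u_3 = c_3 + 0.6489·e_1 + 3.5731·e_2 = (1.1584, 0.2277, -0.6337, 0.1287).
‖u_3‖ = 1.3461, so e_3 = (0.8606, 0.1692, -0.4708, 0.0956).
Qᵀb = (1.6222, 1.1740, 5.3842).
Back-substitute: x_3 = 5.3842/1.3461 = 4.0000.
x_2 = (1.1740 + 3.5731·4.0000)/5.1555 = 3.0000.
x_1 = (1.6222 + 0.6489·3.0000 + 0.6489·4.0000)/6.1644 = 1.0000.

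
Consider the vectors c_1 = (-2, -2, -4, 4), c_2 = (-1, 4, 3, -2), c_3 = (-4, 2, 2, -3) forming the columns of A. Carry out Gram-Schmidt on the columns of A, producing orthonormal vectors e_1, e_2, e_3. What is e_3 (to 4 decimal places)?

c_1 = (-2, -2, -4, 4); ‖c_1‖ = 6.3246, so e_1 = (-0.3162, -0.3162, -0.6325, 0.6325).
e_1·c_2 = (-0.3162)·(-1) + (-0.3162)·4 + (-0.6325)·3 + 0.6325·(-2) = -4.1110.
u_2 = c_2 + 4.1110·e_1 = (-2.3000, 2.7000, 0.4000, 0.6000).
‖u_2‖ = 3.6194, so e_2 = (-0.6355, 0.7460, 0.1105, 0.1658).
e_1·c_3 = (-0.3162)·(-4) + (-0.3162)·2 + (-0.6325)·2 + 0.6325·(-3) = -2.5298; e_2·c_3 = (-0.6355)·(-4) + 0.7460·2 + 0.1105·2 + 0.1658·(-3) = 3.7575.
u_3 = c_3 + 2.5298·e_1 − 3.7575·e_2 = (-2.4122, -1.6031, -0.0153, -2.0229).
‖u_3‖ = 3.5328, so e_3 = (-0.6828, -0.4538, -0.0043, -0.5726).

e_3 = (-0.6828, -0.4538, -0.0043, -0.5726)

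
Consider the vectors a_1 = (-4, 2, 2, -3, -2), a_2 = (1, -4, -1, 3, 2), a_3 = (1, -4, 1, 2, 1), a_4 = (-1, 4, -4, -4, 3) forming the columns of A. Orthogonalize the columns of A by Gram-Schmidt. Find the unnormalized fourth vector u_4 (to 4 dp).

e_1 = a_1/‖a_1‖ = (-4, 2, 2, -3, -2)/6.0828 = (-0.6576, 0.3288, 0.3288, -0.4932, -0.3288).
r_{12} = e_1·a_2 = -4.4388.
u_2 = a_2 + 4.4388·e_1 = (-1.9189, -2.5405, 0.4595, 0.8108, 0.5405).
‖u_2‖ = 3.3611, so e_2 = (-0.5709, -0.7559, 0.1367, 0.2412, 0.1608).
r_{13} = e_1·a_3 = -2.9592; r_{23} = e_2·a_3 = 3.2325.
u_3 = a_3 + 2.9592·e_1 − 3.2325·e_2 = (0.8995, -0.5837, 1.5311, -0.2392, -0.4928).
‖u_3‖ = 1.9479, so e_3 = (0.4618, -0.2997, 0.7860, -0.1228, -0.2530).
r_{14} = e_1·a_4 = 1.6440; r_{24} = e_2·a_4 = -3.4818; r_{34} = e_3·a_4 = -5.0724.
u_4 = a_4 − 1.6440·e_1 + 3.4818·e_2 + 5.0724·e_3 = (0.4357, -0.6923, -0.0776, -2.9723, 2.8172).

u_4 = (0.4357, -0.6923, -0.0776, -2.9723, 2.8172)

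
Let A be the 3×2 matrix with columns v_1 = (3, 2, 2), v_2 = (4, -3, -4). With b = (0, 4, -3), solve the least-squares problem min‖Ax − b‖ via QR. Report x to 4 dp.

v_1 = (3, 2, 2); ‖v_1‖ = 4.1231, so e_1 = (0.7276, 0.4851, 0.4851).
e_1·v_2 = 0.7276·4 + 0.4851·(-3) + 0.4851·(-4) = -0.4851.
u_2 = v_2 + 0.4851·e_1 = (4.3529, -2.7647, -3.7647).
‖u_2‖ = 6.3847, so e_2 = (0.6818, -0.4330, -0.5896).
Qᵀb = (0.4851, 0.0369).
Back-substitute: x_2 = 0.0369/6.3847 = 0.0058.
x_1 = (0.4851 + 0.4851·0.0058)/4.1231 = 0.1183.

x = (0.1183, 0.0058)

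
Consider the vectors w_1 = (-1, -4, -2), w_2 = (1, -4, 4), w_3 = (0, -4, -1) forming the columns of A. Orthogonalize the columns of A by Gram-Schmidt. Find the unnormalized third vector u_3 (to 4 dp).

u_3 = (0.5963, -0.0497, -0.1988)

e_1 = w_1/‖w_1‖ = (-1, -4, -2)/4.5826 = (-0.2182, -0.8729, -0.4364).
r_{12} = e_1·w_2 = 1.5275.
u_2 = w_2 − 1.5275·e_1 = (1.3333, -2.6667, 4.6667).
‖u_2‖ = 5.5377, so e_2 = (0.2408, -0.4815, 0.8427).
r_{13} = e_1·w_3 = 3.9279; r_{23} = e_2·w_3 = 1.0835.
u_3 = w_3 − 3.9279·e_1 − 1.0835·e_2 = (0.5963, -0.0497, -0.1988).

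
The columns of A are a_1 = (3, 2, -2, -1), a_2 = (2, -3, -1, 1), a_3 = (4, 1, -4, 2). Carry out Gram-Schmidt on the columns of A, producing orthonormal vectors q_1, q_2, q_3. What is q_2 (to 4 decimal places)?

a_1 = (3, 2, -2, -1); ‖a_1‖ = 4.2426, so q_1 = (0.7071, 0.4714, -0.4714, -0.2357).
q_1·a_2 = 0.7071·2 + 0.4714·(-3) + (-0.4714)·(-1) + (-0.2357)·1 = 0.2357.
u_2 = a_2 − 0.2357·q_1 = (1.8333, -3.1111, -0.8889, 1.0556).
‖u_2‖ = 3.8658, so q_2 = (0.4742, -0.8048, -0.2299, 0.2730).

q_2 = (0.4742, -0.8048, -0.2299, 0.2730)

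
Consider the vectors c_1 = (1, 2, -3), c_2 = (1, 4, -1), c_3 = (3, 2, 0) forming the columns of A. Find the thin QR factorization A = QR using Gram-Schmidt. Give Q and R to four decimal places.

Q = [[0.2673, 0.0514, 0.9623], [0.5345, 0.8230, -0.1925], [-0.8018, 0.5658, 0.1925]], R = [[3.7417, 3.2071, 1.8708], [0.0000, 2.7775, 1.8002], [0.0000, 0.0000, 2.5019]]

c_1 = (1, 2, -3); ‖c_1‖ = 3.7417, so e_1 = (0.2673, 0.5345, -0.8018).
e_1·c_2 = 0.2673·1 + 0.5345·4 + (-0.8018)·(-1) = 3.2071.
u_2 = c_2 − 3.2071·e_1 = (0.1429, 2.2857, 1.5714).
‖u_2‖ = 2.7775, so e_2 = (0.0514, 0.8230, 0.5658).
e_1·c_3 = 0.2673·3 + 0.5345·2 + (-0.8018)·0 = 1.8708; e_2·c_3 = 0.0514·3 + 0.8230·2 + 0.5658·0 = 1.8002.
u_3 = c_3 − 1.8708·e_1 − 1.8002·e_2 = (2.4074, -0.4815, 0.4815).
‖u_3‖ = 2.5019, so e_3 = (0.9623, -0.1925, 0.1925).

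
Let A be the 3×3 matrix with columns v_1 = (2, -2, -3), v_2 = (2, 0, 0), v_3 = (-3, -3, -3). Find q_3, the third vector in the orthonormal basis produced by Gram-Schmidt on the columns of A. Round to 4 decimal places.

q_3 = (0.0000, -0.8321, 0.5547)

q_1 = v_1/‖v_1‖ = (2, -2, -3)/4.1231 = (0.4851, -0.4851, -0.7276).
r_{12} = q_1·v_2 = 0.9701.
u_2 = v_2 − 0.9701·q_1 = (1.5294, 0.4706, 0.7059).
‖u_2‖ = 1.7489, so q_2 = (0.8745, 0.2691, 0.4036).
r_{13} = q_1·v_3 = 2.1828; r_{23} = q_2·v_3 = -4.6414.
u_3 = v_3 − 2.1828·q_1 + 4.6414·q_2 = (0.0000, -0.6923, 0.4615).
‖u_3‖ = 0.8321, so q_3 = (0.0000, -0.8321, 0.5547).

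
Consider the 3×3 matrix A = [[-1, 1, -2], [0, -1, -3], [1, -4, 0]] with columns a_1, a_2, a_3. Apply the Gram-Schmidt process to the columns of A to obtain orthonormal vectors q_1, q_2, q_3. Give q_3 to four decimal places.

q_1 = a_1/‖a_1‖ = (-1, 0, 1)/1.4142 = (-0.7071, 0.0000, 0.7071).
r_{12} = q_1·a_2 = -3.5355.
u_2 = a_2 + 3.5355·q_1 = (-1.5000, -1.0000, -1.5000).
‖u_2‖ = 2.3452, so q_2 = (-0.6396, -0.4264, -0.6396).
r_{13} = q_1·a_3 = 1.4142; r_{23} = q_2·a_3 = 2.5584.
u_3 = a_3 − 1.4142·q_1 − 2.5584·q_2 = (0.6364, -1.9091, 0.6364).
‖u_3‖ = 2.1106, so q_3 = (0.3015, -0.9045, 0.3015).

q_3 = (0.3015, -0.9045, 0.3015)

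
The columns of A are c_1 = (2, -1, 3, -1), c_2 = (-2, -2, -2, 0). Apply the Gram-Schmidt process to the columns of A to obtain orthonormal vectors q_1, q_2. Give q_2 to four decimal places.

c_1 = (2, -1, 3, -1); ‖c_1‖ = 3.8730, so q_1 = (0.5164, -0.2582, 0.7746, -0.2582).
q_1·c_2 = 0.5164·(-2) + (-0.2582)·(-2) + 0.7746·(-2) + (-0.2582)·0 = -2.0656.
u_2 = c_2 + 2.0656·q_1 = (-0.9333, -2.5333, -0.4000, -0.5333).
‖u_2‖ = 2.7809, so q_2 = (-0.3356, -0.9110, -0.1438, -0.1918).

q_2 = (-0.3356, -0.9110, -0.1438, -0.1918)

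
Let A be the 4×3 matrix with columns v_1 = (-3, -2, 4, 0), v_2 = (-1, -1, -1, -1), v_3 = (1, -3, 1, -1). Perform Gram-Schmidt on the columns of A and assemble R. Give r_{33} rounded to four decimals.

v_1 = (-3, -2, 4, 0); ‖v_1‖ = 5.3852, so q_1 = (-0.5571, -0.3714, 0.7428, 0.0000).
q_1·v_2 = (-0.5571)·(-1) + (-0.3714)·(-1) + 0.7428·(-1) + 0.0000·(-1) = 0.1857.
u_2 = v_2 − 0.1857·q_1 = (-0.8966, -0.9310, -1.1379, -1.0000).
‖u_2‖ = 1.9914, so q_2 = (-0.4502, -0.4675, -0.5714, -0.5022).
q_1·v_3 = (-0.5571)·1 + (-0.3714)·(-3) + 0.7428·1 + 0.0000·(-1) = 1.2999; q_2·v_3 = (-0.4502)·1 + (-0.4675)·(-3) + (-0.5714)·1 + (-0.5022)·(-1) = 0.8831.
u_3 = v_3 − 1.2999·q_1 − 0.8831·q_2 = (2.1217, -2.1043, 0.5391, -0.5565).
r_{33} = ‖u_3‖ = 3.0871.

r_{33} = 3.0871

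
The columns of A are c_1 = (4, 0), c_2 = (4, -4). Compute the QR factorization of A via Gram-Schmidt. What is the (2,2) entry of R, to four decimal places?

e_1 = c_1/‖c_1‖ = (4, 0)/4.0000 = (1.0000, 0.0000).
r_{12} = e_1·c_2 = 4.0000.
u_2 = c_2 − 4.0000·e_1 = (0.0000, -4.0000).
r_{22} = ‖u_2‖ = 4.0000.

r_{22} = 4.0000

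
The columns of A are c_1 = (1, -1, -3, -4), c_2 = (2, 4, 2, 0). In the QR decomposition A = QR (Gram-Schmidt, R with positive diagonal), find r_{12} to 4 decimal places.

r_{12} = -1.5396

c_1 = (1, -1, -3, -4); ‖c_1‖ = 5.1962, so q_1 = (0.1925, -0.1925, -0.5774, -0.7698).
r_{12} = q_1·c_2 = -1.5396.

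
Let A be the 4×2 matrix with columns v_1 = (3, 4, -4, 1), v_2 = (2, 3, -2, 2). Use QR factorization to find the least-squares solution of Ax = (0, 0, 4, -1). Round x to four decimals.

x = (-0.7857, 0.5714)

v_1 = (3, 4, -4, 1); ‖v_1‖ = 6.4807, so q_1 = (0.4629, 0.6172, -0.6172, 0.1543).
q_1·v_2 = 0.4629·2 + 0.6172·3 + (-0.6172)·(-2) + 0.1543·2 = 4.3205.
u_2 = v_2 − 4.3205·q_1 = (0.0000, 0.3333, 0.6667, 1.3333).
‖u_2‖ = 1.5275, so q_2 = (0.0000, 0.2182, 0.4364, 0.8729).
Qᵀb = (-2.6232, 0.8729).
Back-substitute: x_2 = 0.8729/1.5275 = 0.5714.
x_1 = (-2.6232 − 4.3205·0.5714)/6.4807 = -0.7857.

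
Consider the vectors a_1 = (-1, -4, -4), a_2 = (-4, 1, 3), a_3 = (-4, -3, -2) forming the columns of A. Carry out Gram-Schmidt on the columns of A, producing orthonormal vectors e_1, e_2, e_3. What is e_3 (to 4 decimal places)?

e_3 = (-0.2994, 0.7111, -0.6362)

a_1 = (-1, -4, -4); ‖a_1‖ = 5.7446, so e_1 = (-0.1741, -0.6963, -0.6963).
e_1·a_2 = (-0.1741)·(-4) + (-0.6963)·1 + (-0.6963)·3 = -2.0889.
u_2 = a_2 + 2.0889·e_1 = (-4.3636, -0.4545, 1.5455).
‖u_2‖ = 4.6515, so e_2 = (-0.9381, -0.0977, 0.3322).
e_1·a_3 = (-0.1741)·(-4) + (-0.6963)·(-3) + (-0.6963)·(-2) = 4.1779; e_2·a_3 = (-0.9381)·(-4) + (-0.0977)·(-3) + 0.3322·(-2) = 3.3811.
u_3 = a_3 − 4.1779·e_1 − 3.3811·e_2 = (-0.1008, 0.2395, -0.2143).
‖u_3‖ = 0.3368, so e_3 = (-0.2994, 0.7111, -0.6362).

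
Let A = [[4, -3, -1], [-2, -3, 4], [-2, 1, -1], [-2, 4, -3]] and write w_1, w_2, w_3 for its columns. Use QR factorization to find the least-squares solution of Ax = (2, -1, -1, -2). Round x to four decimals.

x = (0.6214, 0.0458, 0.1664)

w_1 = (4, -2, -2, -2); ‖w_1‖ = 5.2915, so q_1 = (0.7559, -0.3780, -0.3780, -0.3780).
q_1·w_2 = 0.7559·(-3) + (-0.3780)·(-3) + (-0.3780)·1 + (-0.3780)·4 = -3.0237.
u_2 = w_2 + 3.0237·q_1 = (-0.7143, -4.1429, -0.1429, 2.8571).
‖u_2‖ = 5.0850, so q_2 = (-0.1405, -0.8147, -0.0281, 0.5619).
q_1·w_3 = 0.7559·(-1) + (-0.3780)·4 + (-0.3780)·(-1) + (-0.3780)·(-3) = -0.7559; q_2·w_3 = (-0.1405)·(-1) + (-0.8147)·4 + (-0.0281)·(-1) + 0.5619·(-3) = -4.7760.
u_3 = w_3 + 0.7559·q_1 + 4.7760·q_2 = (-1.0994, -0.1768, -1.4199, -0.6022).
‖u_3‖ = 1.9023, so q_3 = (-0.5780, -0.0929, -0.7464, -0.3166).
Qᵀb = (3.0237, -0.5619, 0.3166).
Back-substitute: x_3 = 0.3166/1.9023 = 0.1664.
x_2 = (-0.5619 + 4.7760·0.1664)/5.0850 = 0.0458.
x_1 = (3.0237 + 3.0237·0.0458 + 0.7559·0.1664)/5.2915 = 0.6214.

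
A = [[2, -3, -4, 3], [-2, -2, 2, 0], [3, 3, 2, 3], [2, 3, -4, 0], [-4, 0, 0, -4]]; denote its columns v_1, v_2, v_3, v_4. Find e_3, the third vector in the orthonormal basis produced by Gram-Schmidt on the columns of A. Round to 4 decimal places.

e_1 = v_1/‖v_1‖ = (2, -2, 3, 2, -4)/6.0828 = (0.3288, -0.3288, 0.4932, 0.3288, -0.6576).
r_{12} = e_1·v_2 = 2.1372.
u_2 = v_2 − 2.1372·e_1 = (-3.7027, -1.2973, 1.9459, 2.2973, 1.4054).
‖u_2‖ = 5.1412, so e_2 = (-0.7202, -0.2523, 0.3785, 0.4468, 0.2734).
r_{13} = e_1·v_3 = -2.3016; r_{23} = e_2·v_3 = 1.3458.
u_3 = v_3 + 2.3016·e_1 − 1.3458·e_2 = (-2.2740, 1.5828, 2.6258, -3.8446, -1.8814).
‖u_3‖ = 5.7351, so e_3 = (-0.3965, 0.2760, 0.4578, -0.6704, -0.3280).

e_3 = (-0.3965, 0.2760, 0.4578, -0.6704, -0.3280)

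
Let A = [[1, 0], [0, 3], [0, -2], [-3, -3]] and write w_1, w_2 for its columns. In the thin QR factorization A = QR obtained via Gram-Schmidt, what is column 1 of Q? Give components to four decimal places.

e_1 = (0.3162, 0.0000, 0.0000, -0.9487)

e_1 = w_1/‖w_1‖ = (1, 0, 0, -3)/3.1623 = (0.3162, 0.0000, 0.0000, -0.9487).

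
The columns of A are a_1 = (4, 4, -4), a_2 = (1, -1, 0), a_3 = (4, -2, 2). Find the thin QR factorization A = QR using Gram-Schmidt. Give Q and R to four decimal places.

Q = [[0.5774, 0.7071, 0.4082], [0.5774, -0.7071, 0.4082], [-0.5774, 0.0000, 0.8165]], R = [[6.9282, 0.0000, 0.0000], [0.0000, 1.4142, 4.2426], [0.0000, 0.0000, 2.4495]]

e_1 = a_1/‖a_1‖ = (4, 4, -4)/6.9282 = (0.5774, 0.5774, -0.5774).
r_{12} = e_1·a_2 = 0.0000.
u_2 = a_2 + 0.0000·e_1 = (1.0000, -1.0000, 0.0000).
‖u_2‖ = 1.4142, so e_2 = (0.7071, -0.7071, 0.0000).
r_{13} = e_1·a_3 = 0.0000; r_{23} = e_2·a_3 = 4.2426.
u_3 = a_3 + 0.0000·e_1 − 4.2426·e_2 = (1.0000, 1.0000, 2.0000).
‖u_3‖ = 2.4495, so e_3 = (0.4082, 0.4082, 0.8165).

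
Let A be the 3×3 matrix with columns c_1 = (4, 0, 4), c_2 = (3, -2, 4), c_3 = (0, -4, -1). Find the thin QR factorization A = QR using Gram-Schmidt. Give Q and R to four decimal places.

c_1 = (4, 0, 4); ‖c_1‖ = 5.6569, so e_1 = (0.7071, 0.0000, 0.7071).
e_1·c_2 = 0.7071·3 + 0.0000·(-2) + 0.7071·4 = 4.9497.
u_2 = c_2 − 4.9497·e_1 = (-0.5000, -2.0000, 0.5000).
‖u_2‖ = 2.1213, so e_2 = (-0.2357, -0.9428, 0.2357).
e_1·c_3 = 0.7071·0 + 0.0000·(-4) + 0.7071·(-1) = -0.7071; e_2·c_3 = (-0.2357)·0 + (-0.9428)·(-4) + 0.2357·(-1) = 3.5355.
u_3 = c_3 + 0.7071·e_1 − 3.5355·e_2 = (1.3333, -0.6667, -1.3333).
‖u_3‖ = 2.0000, so e_3 = (0.6667, -0.3333, -0.6667).

Q = [[0.7071, -0.2357, 0.6667], [0.0000, -0.9428, -0.3333], [0.7071, 0.2357, -0.6667]], R = [[5.6569, 4.9497, -0.7071], [0.0000, 2.1213, 3.5355], [0.0000, 0.0000, 2.0000]]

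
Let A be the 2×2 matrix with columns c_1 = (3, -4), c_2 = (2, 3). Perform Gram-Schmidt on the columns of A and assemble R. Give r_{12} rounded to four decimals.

c_1 = (3, -4); ‖c_1‖ = 5.0000, so e_1 = (0.6000, -0.8000).
r_{12} = e_1·c_2 = -1.2000.

r_{12} = -1.2000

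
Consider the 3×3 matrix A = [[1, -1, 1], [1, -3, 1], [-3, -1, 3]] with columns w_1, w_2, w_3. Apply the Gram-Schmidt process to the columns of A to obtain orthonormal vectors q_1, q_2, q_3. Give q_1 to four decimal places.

q_1 = (0.3015, 0.3015, -0.9045)

w_1 = (1, 1, -3); ‖w_1‖ = 3.3166, so q_1 = (0.3015, 0.3015, -0.9045).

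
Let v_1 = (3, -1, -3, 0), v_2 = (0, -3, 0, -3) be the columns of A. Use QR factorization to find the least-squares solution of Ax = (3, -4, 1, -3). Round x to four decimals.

x = (0.3514, 1.1081)

v_1 = (3, -1, -3, 0); ‖v_1‖ = 4.3589, so e_1 = (0.6882, -0.2294, -0.6882, 0.0000).
e_1·v_2 = 0.6882·0 + (-0.2294)·(-3) + (-0.6882)·0 + 0.0000·(-3) = 0.6882.
u_2 = v_2 − 0.6882·e_1 = (-0.4737, -2.8421, 0.4737, -3.0000).
‖u_2‖ = 4.1864, so e_2 = (-0.1131, -0.6789, 0.1131, -0.7166).
Qᵀb = (2.2942, 4.6390).
Back-substitute: x_2 = 4.6390/4.1864 = 1.1081.
x_1 = (2.2942 − 0.6882·1.1081)/4.3589 = 0.3514.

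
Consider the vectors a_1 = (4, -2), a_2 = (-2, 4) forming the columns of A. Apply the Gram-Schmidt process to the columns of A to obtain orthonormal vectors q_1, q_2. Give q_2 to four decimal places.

q_2 = (0.4472, 0.8944)

a_1 = (4, -2); ‖a_1‖ = 4.4721, so q_1 = (0.8944, -0.4472).
q_1·a_2 = 0.8944·(-2) + (-0.4472)·4 = -3.5777.
u_2 = a_2 + 3.5777·q_1 = (1.2000, 2.4000).
‖u_2‖ = 2.6833, so q_2 = (0.4472, 0.8944).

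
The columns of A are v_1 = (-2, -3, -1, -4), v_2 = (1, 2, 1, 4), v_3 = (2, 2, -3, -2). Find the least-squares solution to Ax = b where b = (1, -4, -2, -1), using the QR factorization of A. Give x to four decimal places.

x = (2.0563, 1.8451, 0.4366)

v_1 = (-2, -3, -1, -4); ‖v_1‖ = 5.4772, so e_1 = (-0.3651, -0.5477, -0.1826, -0.7303).
e_1·v_2 = (-0.3651)·1 + (-0.5477)·2 + (-0.1826)·1 + (-0.7303)·4 = -4.5644.
u_2 = v_2 + 4.5644·e_1 = (-0.6667, -0.5000, 0.1667, 0.6667).
‖u_2‖ = 1.0801, so e_2 = (-0.6172, -0.4629, 0.1543, 0.6172).
e_1·v_3 = (-0.3651)·2 + (-0.5477)·2 + (-0.1826)·(-3) + (-0.7303)·(-2) = 0.1826; e_2·v_3 = (-0.6172)·2 + (-0.4629)·2 + 0.1543·(-3) + 0.6172·(-2) = -3.8576.
u_3 = v_3 − 0.1826·e_1 + 3.8576·e_2 = (-0.3143, 0.3143, -2.3714, 0.5143).
‖u_3‖ = 2.4669, so e_3 = (-0.1274, 0.1274, -0.9613, 0.2085).
Qᵀb = (2.9212, 0.3086, 1.0771).
Back-substitute: x_3 = 1.0771/2.4669 = 0.4366.
x_2 = (0.3086 + 3.8576·0.4366)/1.0801 = 1.8451.
x_1 = (2.9212 + 4.5644·1.8451 − 0.1826·0.4366)/5.4772 = 2.0563.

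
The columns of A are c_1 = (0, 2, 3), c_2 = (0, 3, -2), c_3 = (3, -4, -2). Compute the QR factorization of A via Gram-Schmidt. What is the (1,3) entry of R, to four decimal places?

e_1 = c_1/‖c_1‖ = (0, 2, 3)/3.6056 = (0.0000, 0.5547, 0.8321).
r_{13} = e_1·c_3 = -3.8829.

r_{13} = -3.8829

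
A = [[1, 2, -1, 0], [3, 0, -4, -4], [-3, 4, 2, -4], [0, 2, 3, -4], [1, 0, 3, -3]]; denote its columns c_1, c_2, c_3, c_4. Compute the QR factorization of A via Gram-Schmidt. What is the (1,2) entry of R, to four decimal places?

c_1 = (1, 3, -3, 0, 1); ‖c_1‖ = 4.4721, so q_1 = (0.2236, 0.6708, -0.6708, 0.0000, 0.2236).
r_{12} = q_1·c_2 = -2.2361.

r_{12} = -2.2361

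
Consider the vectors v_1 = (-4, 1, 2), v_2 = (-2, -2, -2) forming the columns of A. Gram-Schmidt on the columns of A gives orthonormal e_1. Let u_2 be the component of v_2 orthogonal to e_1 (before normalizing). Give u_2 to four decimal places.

u_2 = (-1.6190, -2.0952, -2.1905)

v_1 = (-4, 1, 2); ‖v_1‖ = 4.5826, so e_1 = (-0.8729, 0.2182, 0.4364).
e_1·v_2 = (-0.8729)·(-2) + 0.2182·(-2) + 0.4364·(-2) = 0.4364.
u_2 = v_2 − 0.4364·e_1 = (-1.6190, -2.0952, -2.1905).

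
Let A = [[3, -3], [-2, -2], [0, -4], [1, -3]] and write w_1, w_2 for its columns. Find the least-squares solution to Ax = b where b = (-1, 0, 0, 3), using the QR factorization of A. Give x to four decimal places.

e_1 = w_1/‖w_1‖ = (3, -2, 0, 1)/3.7417 = (0.8018, -0.5345, 0.0000, 0.2673).
r_{12} = e_1·w_2 = -2.1381.
u_2 = w_2 + 2.1381·e_1 = (-1.2857, -3.1429, -4.0000, -2.4286).
‖u_2‖ = 5.7817, so e_2 = (-0.2224, -0.5436, -0.6918, -0.4200).
Qᵀb = (0.0000, -1.0377).
Back-substitute: x_2 = -1.0377/5.7817 = -0.1795.
x_1 = (0.0000 + 2.1381·(-0.1795))/3.7417 = -0.1026.

x = (-0.1026, -0.1795)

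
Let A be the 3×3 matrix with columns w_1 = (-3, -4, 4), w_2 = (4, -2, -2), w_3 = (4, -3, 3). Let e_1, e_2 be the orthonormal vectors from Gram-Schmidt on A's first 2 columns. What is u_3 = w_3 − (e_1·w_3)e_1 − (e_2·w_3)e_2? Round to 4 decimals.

u_3 = (1.9048, 1.1905, 2.6190)

w_1 = (-3, -4, 4); ‖w_1‖ = 6.4031, so e_1 = (-0.4685, -0.6247, 0.6247).
e_1·w_2 = (-0.4685)·4 + (-0.6247)·(-2) + 0.6247·(-2) = -1.8741.
u_2 = w_2 + 1.8741·e_1 = (3.1220, -3.1707, -0.8293).
‖u_2‖ = 4.5263, so e_2 = (0.6897, -0.7005, -0.1832).
e_1·w_3 = (-0.4685)·4 + (-0.6247)·(-3) + 0.6247·3 = 1.8741; e_2·w_3 = 0.6897·4 + (-0.7005)·(-3) + (-0.1832)·3 = 4.3108.
u_3 = w_3 − 1.8741·e_1 − 4.3108·e_2 = (1.9048, 1.1905, 2.6190).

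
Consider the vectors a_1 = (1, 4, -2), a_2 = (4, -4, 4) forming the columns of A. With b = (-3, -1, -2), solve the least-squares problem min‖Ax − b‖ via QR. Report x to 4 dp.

x = (-0.7632, -0.6513)

q_1 = a_1/‖a_1‖ = (1, 4, -2)/4.5826 = (0.2182, 0.8729, -0.4364).
r_{12} = q_1·a_2 = -4.3644.
u_2 = a_2 + 4.3644·q_1 = (4.9524, -0.1905, 2.0952).
‖u_2‖ = 5.3807, so q_2 = (0.9204, -0.0354, 0.3894).
Qᵀb = (-0.6547, -3.5046).
Back-substitute: x_2 = -3.5046/5.3807 = -0.6513.
x_1 = (-0.6547 + 4.3644·(-0.6513))/4.5826 = -0.7632.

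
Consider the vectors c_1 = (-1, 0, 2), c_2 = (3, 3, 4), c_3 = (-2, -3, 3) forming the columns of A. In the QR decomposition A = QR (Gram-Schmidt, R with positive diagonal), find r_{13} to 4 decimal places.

r_{13} = 3.5777

c_1 = (-1, 0, 2); ‖c_1‖ = 2.2361, so e_1 = (-0.4472, 0.0000, 0.8944).
r_{13} = e_1·c_3 = 3.5777.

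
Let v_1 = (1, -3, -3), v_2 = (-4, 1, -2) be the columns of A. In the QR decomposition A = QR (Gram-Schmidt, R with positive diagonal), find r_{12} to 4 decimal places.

e_1 = v_1/‖v_1‖ = (1, -3, -3)/4.3589 = (0.2294, -0.6882, -0.6882).
r_{12} = e_1·v_2 = -0.2294.

r_{12} = -0.2294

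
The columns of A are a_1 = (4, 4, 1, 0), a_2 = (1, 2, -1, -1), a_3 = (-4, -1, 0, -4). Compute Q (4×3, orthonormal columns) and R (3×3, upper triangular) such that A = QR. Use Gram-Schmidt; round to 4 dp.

a_1 = (4, 4, 1, 0); ‖a_1‖ = 5.7446, so q_1 = (0.6963, 0.6963, 0.1741, 0.0000).
q_1·a_2 = 0.6963·1 + 0.6963·2 + 0.1741·(-1) + 0.0000·(-1) = 1.9149.
u_2 = a_2 − 1.9149·q_1 = (-0.3333, 0.6667, -1.3333, -1.0000).
‖u_2‖ = 1.8257, so q_2 = (-0.1826, 0.3651, -0.7303, -0.5477).
q_1·a_3 = 0.6963·(-4) + 0.6963·(-1) + 0.1741·0 + 0.0000·(-4) = -3.4816; q_2·a_3 = (-0.1826)·(-4) + 0.3651·(-1) + (-0.7303)·0 + (-0.5477)·(-4) = 2.5560.
u_3 = a_3 + 3.4816·q_1 − 2.5560·q_2 = (-1.1091, 0.4909, 2.4727, -2.6000).
‖u_3‖ = 3.7875, so q_3 = (-0.2928, 0.1296, 0.6529, -0.6865).

Q = [[0.6963, -0.1826, -0.2928], [0.6963, 0.3651, 0.1296], [0.1741, -0.7303, 0.6529], [0.0000, -0.5477, -0.6865]], R = [[5.7446, 1.9149, -3.4816], [0.0000, 1.8257, 2.5560], [0.0000, 0.0000, 3.7875]]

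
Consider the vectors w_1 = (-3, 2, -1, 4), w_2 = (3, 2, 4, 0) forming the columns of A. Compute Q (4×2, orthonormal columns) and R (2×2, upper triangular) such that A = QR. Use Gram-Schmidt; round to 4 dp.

Q = [[-0.5477, 0.4095], [0.3651, 0.5070], [-0.1826, 0.7215], [0.7303, 0.2340]], R = [[5.4772, -1.6432], [0.0000, 5.1284]]

w_1 = (-3, 2, -1, 4); ‖w_1‖ = 5.4772, so e_1 = (-0.5477, 0.3651, -0.1826, 0.7303).
e_1·w_2 = (-0.5477)·3 + 0.3651·2 + (-0.1826)·4 + 0.7303·0 = -1.6432.
u_2 = w_2 + 1.6432·e_1 = (2.1000, 2.6000, 3.7000, 1.2000).
‖u_2‖ = 5.1284, so e_2 = (0.4095, 0.5070, 0.7215, 0.2340).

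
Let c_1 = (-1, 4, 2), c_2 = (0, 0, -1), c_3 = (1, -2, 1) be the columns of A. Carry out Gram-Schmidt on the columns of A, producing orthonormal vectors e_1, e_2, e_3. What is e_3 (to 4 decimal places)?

c_1 = (-1, 4, 2); ‖c_1‖ = 4.5826, so e_1 = (-0.2182, 0.8729, 0.4364).
e_1·c_2 = (-0.2182)·0 + 0.8729·0 + 0.4364·(-1) = -0.4364.
u_2 = c_2 + 0.4364·e_1 = (-0.0952, 0.3810, -0.8095).
‖u_2‖ = 0.8997, so e_2 = (-0.1059, 0.4234, -0.8997).
e_1·c_3 = (-0.2182)·1 + 0.8729·(-2) + 0.4364·1 = -1.5275; e_2·c_3 = (-0.1059)·1 + 0.4234·(-2) + (-0.8997)·1 = -1.8524.
u_3 = c_3 + 1.5275·e_1 + 1.8524·e_2 = (0.4706, 0.1176, 0.0000).
‖u_3‖ = 0.4851, so e_3 = (0.9701, 0.2425, 0.0000).

e_3 = (0.9701, 0.2425, 0.0000)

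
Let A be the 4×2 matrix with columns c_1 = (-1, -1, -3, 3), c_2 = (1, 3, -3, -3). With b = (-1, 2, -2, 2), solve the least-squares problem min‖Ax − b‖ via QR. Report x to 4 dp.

c_1 = (-1, -1, -3, 3); ‖c_1‖ = 4.4721, so q_1 = (-0.2236, -0.2236, -0.6708, 0.6708).
q_1·c_2 = (-0.2236)·1 + (-0.2236)·3 + (-0.6708)·(-3) + 0.6708·(-3) = -0.8944.
u_2 = c_2 + 0.8944·q_1 = (0.8000, 2.8000, -3.6000, -2.4000).
‖u_2‖ = 5.2154, so q_2 = (0.1534, 0.5369, -0.6903, -0.4602).
Qᵀb = (2.4597, 1.3805).
Back-substitute: x_2 = 1.3805/5.2154 = 0.2647.
x_1 = (2.4597 + 0.8944·0.2647)/4.4721 = 0.6029.

x = (0.6029, 0.2647)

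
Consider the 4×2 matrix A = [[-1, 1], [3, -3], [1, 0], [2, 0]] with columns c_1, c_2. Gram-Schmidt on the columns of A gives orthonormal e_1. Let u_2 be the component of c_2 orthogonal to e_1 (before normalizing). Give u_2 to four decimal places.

u_2 = (0.3333, -1.0000, 0.6667, 1.3333)

e_1 = c_1/‖c_1‖ = (-1, 3, 1, 2)/3.8730 = (-0.2582, 0.7746, 0.2582, 0.5164).
r_{12} = e_1·c_2 = -2.5820.
u_2 = c_2 + 2.5820·e_1 = (0.3333, -1.0000, 0.6667, 1.3333).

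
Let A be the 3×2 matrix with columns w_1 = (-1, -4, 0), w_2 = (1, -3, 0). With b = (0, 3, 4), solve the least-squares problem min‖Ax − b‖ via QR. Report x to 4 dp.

w_1 = (-1, -4, 0); ‖w_1‖ = 4.1231, so q_1 = (-0.2425, -0.9701, 0.0000).
q_1·w_2 = (-0.2425)·1 + (-0.9701)·(-3) + 0.0000·0 = 2.6679.
u_2 = w_2 − 2.6679·q_1 = (1.6471, -0.4118, 0.0000).
‖u_2‖ = 1.6977, so q_2 = (0.9701, -0.2425, 0.0000).
Qᵀb = (-2.9104, -0.7276).
Back-substitute: x_2 = -0.7276/1.6977 = -0.4286.
x_1 = (-2.9104 − 2.6679·(-0.4286))/4.1231 = -0.4286.

x = (-0.4286, -0.4286)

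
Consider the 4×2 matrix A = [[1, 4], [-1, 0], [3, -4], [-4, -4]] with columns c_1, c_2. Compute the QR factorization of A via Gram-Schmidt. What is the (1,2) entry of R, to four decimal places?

c_1 = (1, -1, 3, -4); ‖c_1‖ = 5.1962, so e_1 = (0.1925, -0.1925, 0.5774, -0.7698).
r_{12} = e_1·c_2 = 1.5396.

r_{12} = 1.5396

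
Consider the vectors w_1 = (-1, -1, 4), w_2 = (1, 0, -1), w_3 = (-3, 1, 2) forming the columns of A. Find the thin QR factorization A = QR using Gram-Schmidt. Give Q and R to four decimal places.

e_1 = w_1/‖w_1‖ = (-1, -1, 4)/4.2426 = (-0.2357, -0.2357, 0.9428).
r_{12} = e_1·w_2 = -1.1785.
u_2 = w_2 + 1.1785·e_1 = (0.7222, -0.2778, 0.1111).
‖u_2‖ = 0.7817, so e_2 = (0.9239, -0.3553, 0.1421).
r_{13} = e_1·w_3 = 2.3570; r_{23} = e_2·w_3 = -2.8427.
u_3 = w_3 − 2.3570·e_1 + 2.8427·e_2 = (0.1818, 0.5455, 0.1818).
‖u_3‖ = 0.6030, so e_3 = (0.3015, 0.9045, 0.3015).

Q = [[-0.2357, 0.9239, 0.3015], [-0.2357, -0.3553, 0.9045], [0.9428, 0.1421, 0.3015]], R = [[4.2426, -1.1785, 2.3570], [0.0000, 0.7817, -2.8427], [0.0000, 0.0000, 0.6030]]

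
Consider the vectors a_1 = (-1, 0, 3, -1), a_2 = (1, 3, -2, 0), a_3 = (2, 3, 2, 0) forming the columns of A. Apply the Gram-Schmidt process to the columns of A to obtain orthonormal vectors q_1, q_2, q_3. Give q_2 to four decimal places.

q_2 = (0.1177, 0.9710, -0.0294, -0.2060)

q_1 = a_1/‖a_1‖ = (-1, 0, 3, -1)/3.3166 = (-0.3015, 0.0000, 0.9045, -0.3015).
r_{12} = q_1·a_2 = -2.1106.
u_2 = a_2 + 2.1106·q_1 = (0.3636, 3.0000, -0.0909, -0.6364).
‖u_2‖ = 3.0896, so q_2 = (0.1177, 0.9710, -0.0294, -0.2060).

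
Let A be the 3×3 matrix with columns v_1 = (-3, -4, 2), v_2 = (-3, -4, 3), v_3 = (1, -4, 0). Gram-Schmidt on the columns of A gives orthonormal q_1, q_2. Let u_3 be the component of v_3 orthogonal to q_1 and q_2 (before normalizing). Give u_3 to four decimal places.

u_3 = (2.5600, -1.9200, 0.0000)

v_1 = (-3, -4, 2); ‖v_1‖ = 5.3852, so q_1 = (-0.5571, -0.7428, 0.3714).
q_1·v_2 = (-0.5571)·(-3) + (-0.7428)·(-4) + 0.3714·3 = 5.7566.
u_2 = v_2 − 5.7566·q_1 = (0.2069, 0.2759, 0.8621).
‖u_2‖ = 0.9285, so q_2 = (0.2228, 0.2971, 0.9285).
q_1·v_3 = (-0.5571)·1 + (-0.7428)·(-4) + 0.3714·0 = 2.4140; q_2·v_3 = 0.2228·1 + 0.2971·(-4) + 0.9285·0 = -0.9656.
u_3 = v_3 − 2.4140·q_1 + 0.9656·q_2 = (2.5600, -1.9200, 0.0000).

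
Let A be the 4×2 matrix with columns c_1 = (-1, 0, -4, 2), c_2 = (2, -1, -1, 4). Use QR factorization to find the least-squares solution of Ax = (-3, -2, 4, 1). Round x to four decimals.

c_1 = (-1, 0, -4, 2); ‖c_1‖ = 4.5826, so e_1 = (-0.2182, 0.0000, -0.8729, 0.4364).
e_1·c_2 = (-0.2182)·2 + 0.0000·(-1) + (-0.8729)·(-1) + 0.4364·4 = 2.1822.
u_2 = c_2 − 2.1822·e_1 = (2.4762, -1.0000, 0.9048, 3.0476).
‖u_2‖ = 4.1519, so e_2 = (0.5964, -0.2409, 0.2179, 0.7340).
Qᵀb = (-2.4004, 0.2982).
Back-substitute: x_2 = 0.2982/4.1519 = 0.0718.
x_1 = (-2.4004 − 2.1822·0.0718)/4.5826 = -0.5580.

x = (-0.5580, 0.0718)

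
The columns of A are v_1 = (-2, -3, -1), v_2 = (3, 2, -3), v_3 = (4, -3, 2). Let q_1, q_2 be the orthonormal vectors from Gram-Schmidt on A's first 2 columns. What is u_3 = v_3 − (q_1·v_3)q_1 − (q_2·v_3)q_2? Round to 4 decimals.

v_1 = (-2, -3, -1); ‖v_1‖ = 3.7417, so q_1 = (-0.5345, -0.8018, -0.2673).
q_1·v_2 = (-0.5345)·3 + (-0.8018)·2 + (-0.2673)·(-3) = -2.4054.
u_2 = v_2 + 2.4054·q_1 = (1.7143, 0.0714, -3.6429).
‖u_2‖ = 4.0267, so q_2 = (0.4257, 0.0177, -0.9047).
q_1·v_3 = (-0.5345)·4 + (-0.8018)·(-3) + (-0.2673)·2 = -0.2673; q_2·v_3 = 0.4257·4 + 0.0177·(-3) + (-0.9047)·2 = -0.1596.
u_3 = v_3 + 0.2673·q_1 + 0.1596·q_2 = (3.9251, -3.2115, 1.7841).

u_3 = (3.9251, -3.2115, 1.7841)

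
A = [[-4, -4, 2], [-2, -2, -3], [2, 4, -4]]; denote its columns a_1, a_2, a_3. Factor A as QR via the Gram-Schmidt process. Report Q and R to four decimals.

e_1 = a_1/‖a_1‖ = (-4, -2, 2)/4.8990 = (-0.8165, -0.4082, 0.4082).
r_{12} = e_1·a_2 = 5.7155.
u_2 = a_2 − 5.7155·e_1 = (0.6667, 0.3333, 1.6667).
‖u_2‖ = 1.8257, so e_2 = (0.3651, 0.1826, 0.9129).
r_{13} = e_1·a_3 = -2.0412; r_{23} = e_2·a_3 = -3.4689.
u_3 = a_3 + 2.0412·e_1 + 3.4689·e_2 = (1.6000, -3.2000, 0.0000).
‖u_3‖ = 3.5777, so e_3 = (0.4472, -0.8944, 0.0000).

Q = [[-0.8165, 0.3651, 0.4472], [-0.4082, 0.1826, -0.8944], [0.4082, 0.9129, 0.0000]], R = [[4.8990, 5.7155, -2.0412], [0.0000, 1.8257, -3.4689], [0.0000, 0.0000, 3.5777]]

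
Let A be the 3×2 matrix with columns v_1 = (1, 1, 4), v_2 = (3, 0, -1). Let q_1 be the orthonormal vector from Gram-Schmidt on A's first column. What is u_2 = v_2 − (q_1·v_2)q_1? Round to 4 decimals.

u_2 = (3.0556, 0.0556, -0.7778)

v_1 = (1, 1, 4); ‖v_1‖ = 4.2426, so q_1 = (0.2357, 0.2357, 0.9428).
q_1·v_2 = 0.2357·3 + 0.2357·0 + 0.9428·(-1) = -0.2357.
u_2 = v_2 + 0.2357·q_1 = (3.0556, 0.0556, -0.7778).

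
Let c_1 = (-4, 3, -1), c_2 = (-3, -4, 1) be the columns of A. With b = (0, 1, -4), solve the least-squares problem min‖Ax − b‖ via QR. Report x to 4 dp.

x = (0.2578, -0.2978)

c_1 = (-4, 3, -1); ‖c_1‖ = 5.0990, so e_1 = (-0.7845, 0.5883, -0.1961).
e_1·c_2 = (-0.7845)·(-3) + 0.5883·(-4) + (-0.1961)·1 = -0.1961.
u_2 = c_2 + 0.1961·e_1 = (-3.1538, -3.8846, 0.9615).
‖u_2‖ = 5.0952, so e_2 = (-0.6190, -0.7624, 0.1887).
Qᵀb = (1.3728, -1.5173).
Back-substitute: x_2 = -1.5173/5.0952 = -0.2978.
x_1 = (1.3728 + 0.1961·(-0.2978))/5.0990 = 0.2578.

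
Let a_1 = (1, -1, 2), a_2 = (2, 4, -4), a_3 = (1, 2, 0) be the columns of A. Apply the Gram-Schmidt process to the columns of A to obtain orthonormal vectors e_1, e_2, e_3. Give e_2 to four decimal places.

e_2 = (0.8339, 0.5307, -0.1516)

e_1 = a_1/‖a_1‖ = (1, -1, 2)/2.4495 = (0.4082, -0.4082, 0.8165).
r_{12} = e_1·a_2 = -4.0825.
u_2 = a_2 + 4.0825·e_1 = (3.6667, 2.3333, -0.6667).
‖u_2‖ = 4.3970, so e_2 = (0.8339, 0.5307, -0.1516).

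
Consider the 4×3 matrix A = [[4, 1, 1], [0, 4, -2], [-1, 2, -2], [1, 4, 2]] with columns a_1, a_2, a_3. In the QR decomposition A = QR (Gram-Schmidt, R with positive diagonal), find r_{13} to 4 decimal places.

r_{13} = 1.8856

e_1 = a_1/‖a_1‖ = (4, 0, -1, 1)/4.2426 = (0.9428, 0.0000, -0.2357, 0.2357).
r_{13} = e_1·a_3 = 1.8856.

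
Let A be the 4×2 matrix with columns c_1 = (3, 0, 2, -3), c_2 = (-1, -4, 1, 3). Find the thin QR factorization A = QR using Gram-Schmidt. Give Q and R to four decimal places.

c_1 = (3, 0, 2, -3); ‖c_1‖ = 4.6904, so e_1 = (0.6396, 0.0000, 0.4264, -0.6396).
e_1·c_2 = 0.6396·(-1) + 0.0000·(-4) + 0.4264·1 + (-0.6396)·3 = -2.1320.
u_2 = c_2 + 2.1320·e_1 = (0.3636, -4.0000, 1.9091, 1.6364).
‖u_2‖ = 4.7386, so e_2 = (0.0767, -0.8441, 0.4029, 0.3453).

Q = [[0.6396, 0.0767], [0.0000, -0.8441], [0.4264, 0.4029], [-0.6396, 0.3453]], R = [[4.6904, -2.1320], [0.0000, 4.7386]]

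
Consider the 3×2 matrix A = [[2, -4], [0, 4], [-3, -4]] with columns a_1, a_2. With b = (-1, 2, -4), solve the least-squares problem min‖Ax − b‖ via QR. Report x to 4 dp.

a_1 = (2, 0, -3); ‖a_1‖ = 3.6056, so e_1 = (0.5547, 0.0000, -0.8321).
e_1·a_2 = 0.5547·(-4) + 0.0000·4 + (-0.8321)·(-4) = 1.1094.
u_2 = a_2 − 1.1094·e_1 = (-4.6154, 4.0000, -3.0769).
‖u_2‖ = 6.8388, so e_2 = (-0.6749, 0.5849, -0.4499).
Qᵀb = (2.7735, 3.6444).
Back-substitute: x_2 = 3.6444/6.8388 = 0.5329.
x_1 = (2.7735 − 1.1094·0.5329)/3.6056 = 0.6053.

x = (0.6053, 0.5329)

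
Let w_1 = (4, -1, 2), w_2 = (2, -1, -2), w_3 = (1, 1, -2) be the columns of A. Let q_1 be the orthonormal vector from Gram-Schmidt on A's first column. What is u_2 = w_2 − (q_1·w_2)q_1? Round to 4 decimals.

u_2 = (1.0476, -0.7619, -2.4762)

w_1 = (4, -1, 2); ‖w_1‖ = 4.5826, so q_1 = (0.8729, -0.2182, 0.4364).
q_1·w_2 = 0.8729·2 + (-0.2182)·(-1) + 0.4364·(-2) = 1.0911.
u_2 = w_2 − 1.0911·q_1 = (1.0476, -0.7619, -2.4762).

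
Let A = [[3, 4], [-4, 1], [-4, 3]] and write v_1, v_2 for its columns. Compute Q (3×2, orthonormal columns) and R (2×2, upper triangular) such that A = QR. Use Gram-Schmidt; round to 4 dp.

v_1 = (3, -4, -4); ‖v_1‖ = 6.4031, so e_1 = (0.4685, -0.6247, -0.6247).
e_1·v_2 = 0.4685·4 + (-0.6247)·1 + (-0.6247)·3 = -0.6247.
u_2 = v_2 + 0.6247·e_1 = (4.2927, 0.6098, 2.6098).
‖u_2‖ = 5.0606, so e_2 = (0.8483, 0.1205, 0.5157).

Q = [[0.4685, 0.8483], [-0.6247, 0.1205], [-0.6247, 0.5157]], R = [[6.4031, -0.6247], [0.0000, 5.0606]]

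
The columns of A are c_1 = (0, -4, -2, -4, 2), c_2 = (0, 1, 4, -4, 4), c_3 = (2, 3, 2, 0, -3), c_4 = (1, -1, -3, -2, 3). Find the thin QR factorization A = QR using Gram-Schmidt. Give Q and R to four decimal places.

Q = [[0.0000, 0.0000, 0.5503, 0.4730], [-0.6325, 0.3265, 0.1455, 0.5065], [-0.3162, 0.6827, 0.0915, -0.5694], [-0.6325, -0.4156, -0.5103, -0.0007], [0.3162, 0.5046, -0.6382, 0.4422]], R = [[6.3246, 1.8974, -3.4785, 3.7947], [0.0000, 6.7380, 0.8311, -0.0297], [0.0000, 0.0000, 3.6345, -0.7636], [0.0000, 0.0000, 0.0000, 3.0027]]

c_1 = (0, -4, -2, -4, 2); ‖c_1‖ = 6.3246, so q_1 = (0.0000, -0.6325, -0.3162, -0.6325, 0.3162).
q_1·c_2 = 0.0000·0 + (-0.6325)·1 + (-0.3162)·4 + (-0.6325)·(-4) + 0.3162·4 = 1.8974.
u_2 = c_2 − 1.8974·q_1 = (0.0000, 2.2000, 4.6000, -2.8000, 3.4000).
‖u_2‖ = 6.7380, so q_2 = (0.0000, 0.3265, 0.6827, -0.4156, 0.5046).
q_1·c_3 = 0.0000·2 + (-0.6325)·3 + (-0.3162)·2 + (-0.6325)·0 + 0.3162·(-3) = -3.4785; q_2·c_3 = 0.0000·2 + 0.3265·3 + 0.6827·2 + (-0.4156)·0 + 0.5046·(-3) = 0.8311.
u_3 = c_3 + 3.4785·q_1 − 0.8311·q_2 = (2.0000, 0.5286, 0.3326, -1.8546, -2.3194).
‖u_3‖ = 3.6345, so q_3 = (0.5503, 0.1455, 0.0915, -0.5103, -0.6382).
q_1·c_4 = 0.0000·1 + (-0.6325)·(-1) + (-0.3162)·(-3) + (-0.6325)·(-2) + 0.3162·3 = 3.7947; q_2·c_4 = 0.0000·1 + 0.3265·(-1) + 0.6827·(-3) + (-0.4156)·(-2) + 0.5046·3 = -0.0297; q_3·c_4 = 0.5503·1 + 0.1455·(-1) + 0.0915·(-3) + (-0.5103)·(-2) + (-0.6382)·3 = -0.7636.
u_4 = c_4 − 3.7947·q_1 + 0.0297·q_2 + 0.7636·q_3 = (1.4202, 1.5208, -1.7099, -0.0020, 1.3277).
‖u_4‖ = 3.0027, so q_4 = (0.4730, 0.5065, -0.5694, -0.0007, 0.4422).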